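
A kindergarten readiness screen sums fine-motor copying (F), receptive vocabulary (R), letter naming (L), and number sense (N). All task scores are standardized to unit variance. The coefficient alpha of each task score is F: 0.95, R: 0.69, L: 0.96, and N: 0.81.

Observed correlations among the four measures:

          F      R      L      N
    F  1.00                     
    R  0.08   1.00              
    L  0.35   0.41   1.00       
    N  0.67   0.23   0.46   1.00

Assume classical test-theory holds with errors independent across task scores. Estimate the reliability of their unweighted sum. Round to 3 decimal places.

0.930

Var(F+R+L+N) = 4 + 2·[0.08 + 0.35 + 0.67 + 0.41 + 0.23 + 0.46] = 4 + 4.4 = 8.4.
With uncorrelated errors the cross-covariances are all true-score covariance, so they carry over unchanged; only the diagonal terms shrink to ρᵢσᵢ².
True-score variance = [0.95 + 0.69 + 0.96 + 0.81] + 4.4 = 3.41 + 4.4 = 7.81.
Reliability = 7.81 / 8.4 = 0.930.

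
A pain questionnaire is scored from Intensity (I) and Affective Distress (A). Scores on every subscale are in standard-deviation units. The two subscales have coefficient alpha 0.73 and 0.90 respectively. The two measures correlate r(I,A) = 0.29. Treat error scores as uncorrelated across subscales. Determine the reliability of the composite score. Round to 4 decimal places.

0.8566

Var(I+A) = 2 + 2·[0.29] = 2 + 0.58 = 2.58.
Under uncorrelated errors the observed covariances equal the true-score covariances, so only the own-variance terms attenuate.
True-score variance = [0.73 + 0.90] + 0.58 = 1.63 + 0.58 = 2.21.
Reliability = 2.21 / 2.58 = 0.8566.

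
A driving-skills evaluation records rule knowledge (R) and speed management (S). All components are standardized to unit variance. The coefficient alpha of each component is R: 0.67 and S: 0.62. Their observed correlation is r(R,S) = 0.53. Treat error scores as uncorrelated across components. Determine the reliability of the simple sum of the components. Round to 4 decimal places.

Var(R+S) = 2 + 2·[0.53] = 2 + 1.06 = 3.06.
Because errors are independent across components, Cov(Tᵢ,Tⱼ) = Cov(Xᵢ,Xⱼ); the off-diagonal part of the true-score variance is the same as above.
True-score variance = [0.67 + 0.62] + 1.06 = 1.29 + 1.06 = 2.35.
Reliability = 2.35 / 3.06 = 0.7680.

0.7680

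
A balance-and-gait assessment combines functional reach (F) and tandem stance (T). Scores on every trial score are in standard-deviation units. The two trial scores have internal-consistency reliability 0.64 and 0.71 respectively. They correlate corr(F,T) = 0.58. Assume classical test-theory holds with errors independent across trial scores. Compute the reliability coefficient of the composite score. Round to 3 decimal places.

0.794

Var(F+T) = 2 + 2·[0.58] = 2 + 1.16 = 3.16.
Because errors are independent across components, Cov(Tᵢ,Tⱼ) = Cov(Xᵢ,Xⱼ); the off-diagonal part of the true-score variance is the same as above.
True-score variance = [0.64 + 0.71] + 1.16 = 1.35 + 1.16 = 2.51.
Reliability = 2.51 / 3.16 = 0.794.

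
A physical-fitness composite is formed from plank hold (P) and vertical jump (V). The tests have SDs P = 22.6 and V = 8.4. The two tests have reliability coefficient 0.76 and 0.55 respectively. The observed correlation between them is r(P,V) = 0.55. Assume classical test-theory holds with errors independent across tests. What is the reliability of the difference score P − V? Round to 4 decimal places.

0.5857

Var(P−V) = 22.6² + 8.4² − 2·22.6·8.4·0.55 = 581.32 − 208.824 = 372.496.
With uncorrelated errors the cross-covariances are all true-score covariance, so they carry over unchanged; only the diagonal terms shrink to ρᵢσᵢ².
True-score variance = [22.6²·0.76 + 8.4²·0.55] − 208.824 = 426.986 − 208.824 = 218.162.
Reliability = 218.162 / 372.496 = 0.5857.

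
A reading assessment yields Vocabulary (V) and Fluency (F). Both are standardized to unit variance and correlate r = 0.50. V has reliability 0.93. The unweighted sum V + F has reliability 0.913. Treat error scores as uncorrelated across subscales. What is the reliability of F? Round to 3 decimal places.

Var(V+F) = 2 + 2·0.50 = 3.000.
True-score variance = ρ_V + ρ_F + 2·0.50, so 0.913 = (0.93 + ρ_F + 1.00) / 3.000.
ρ_F = 0.913·3.000 − 0.93 − 1.00 = 0.809.

0.809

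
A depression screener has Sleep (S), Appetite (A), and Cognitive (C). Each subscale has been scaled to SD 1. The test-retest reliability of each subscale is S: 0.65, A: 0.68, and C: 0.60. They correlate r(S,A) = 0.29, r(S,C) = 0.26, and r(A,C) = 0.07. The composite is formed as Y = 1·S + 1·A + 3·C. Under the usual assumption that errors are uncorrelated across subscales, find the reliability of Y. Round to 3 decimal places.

0.685

Var(Y) = 1 + 1 + 3² + 2·[0.29 + 3·0.26 + 3·0.07] = 11 + 2.56 = 13.56.
With uncorrelated errors the cross-covariances are all true-score covariance, so they carry over unchanged; only the diagonal terms shrink to ρᵢσᵢ².
True-score variance = [0.65 + 0.68 + 3²·0.60] + 2.56 = 6.73 + 2.56 = 9.29.
Reliability = 9.29 / 13.56 = 0.685.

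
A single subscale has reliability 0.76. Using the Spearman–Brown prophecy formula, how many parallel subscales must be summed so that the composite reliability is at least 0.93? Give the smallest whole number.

k ≥ ρ*(1−ρ₁)/(ρ₁(1−ρ*)) = 0.93·0.24 / (0.76·0.07) = 4.195.
Smallest integer k = 5.

5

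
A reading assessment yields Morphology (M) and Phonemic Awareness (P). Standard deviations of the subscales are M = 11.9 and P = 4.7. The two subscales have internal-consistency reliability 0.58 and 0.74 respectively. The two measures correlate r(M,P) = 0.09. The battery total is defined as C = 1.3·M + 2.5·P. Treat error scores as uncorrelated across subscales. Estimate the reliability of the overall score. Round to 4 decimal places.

Var(C) = 1.3²·11.9² + 2.5²·4.7² + 2·[3.25·11.9·4.7·0.09] = 377.383 + 32.7191 = 410.102.
Because errors are independent across components, Cov(Tᵢ,Tⱼ) = Cov(Xᵢ,Xⱼ); the off-diagonal part of the true-score variance is the same as above.
True-score variance = [1.3²·11.9²·0.58 + 2.5²·4.7²·0.74] + 32.7191 = 240.972 + 32.7191 = 273.691.
Reliability = 273.691 / 410.102 = 0.6674.

0.6674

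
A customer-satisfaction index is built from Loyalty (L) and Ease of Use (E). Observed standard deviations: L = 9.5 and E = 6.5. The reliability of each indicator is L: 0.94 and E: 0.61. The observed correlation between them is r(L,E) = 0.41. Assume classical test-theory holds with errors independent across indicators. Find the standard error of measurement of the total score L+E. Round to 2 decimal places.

Var(total) = 132.5 + 50.635 = 183.135.
True-score variance = 110.607 + 50.635 = 161.242, so reliability = 0.8805.
Error variance = 183.135 − 161.242 = 21.8925; SEM = √21.8925 = 4.68.

4.68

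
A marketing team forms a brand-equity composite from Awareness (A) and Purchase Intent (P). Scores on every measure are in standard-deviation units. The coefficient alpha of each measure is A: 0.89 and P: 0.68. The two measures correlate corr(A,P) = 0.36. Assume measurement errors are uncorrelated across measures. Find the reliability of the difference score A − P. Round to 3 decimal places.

0.664

Var(A−P) = 1 + 1 − 2·0.36 = 2 − 0.72 = 1.28.
With uncorrelated errors the cross-covariances are all true-score covariance, so they carry over unchanged; only the diagonal terms shrink to ρᵢσᵢ².
True-score variance = [0.89 + 0.68] − 0.72 = 1.57 − 0.72 = 0.85.
Reliability = 0.85 / 1.28 = 0.664.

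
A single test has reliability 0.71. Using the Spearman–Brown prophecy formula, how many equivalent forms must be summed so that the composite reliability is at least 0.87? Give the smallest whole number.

3

k ≥ ρ*(1−ρ₁)/(ρ₁(1−ρ*)) = 0.87·0.29 / (0.71·0.13) = 2.733.
Smallest integer k = 3.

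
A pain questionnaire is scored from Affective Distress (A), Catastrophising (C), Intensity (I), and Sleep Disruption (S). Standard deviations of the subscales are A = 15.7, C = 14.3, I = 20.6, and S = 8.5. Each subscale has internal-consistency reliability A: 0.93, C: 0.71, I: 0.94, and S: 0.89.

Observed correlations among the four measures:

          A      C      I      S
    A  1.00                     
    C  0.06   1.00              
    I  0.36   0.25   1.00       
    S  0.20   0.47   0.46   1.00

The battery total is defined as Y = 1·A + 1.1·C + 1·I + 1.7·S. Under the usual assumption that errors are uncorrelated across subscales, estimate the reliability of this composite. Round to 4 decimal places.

0.9355

Var(Y) = 15.7² + 1.1²·14.3² + 20.6² + 1.7²·8.5² + 2·[1.1·15.7·14.3·0.06 + 15.7·20.6·0.36 + 1.7·15.7·8.5·0.20 + 1.1·14.3·20.6·0.25 + 1.87·14.3·8.5·0.47 + 1.7·20.6·8.5·0.46] = 1127.09 + 1002.78 = 2129.87.
Under uncorrelated errors the observed covariances equal the true-score covariances, so only the own-variance terms attenuate.
True-score variance = [15.7²·0.93 + 1.1²·14.3²·0.71 + 20.6²·0.94 + 1.7²·8.5²·0.89] + 1002.78 = 989.646 + 1002.78 = 1992.43.
Reliability = 1992.43 / 2129.87 = 0.9355.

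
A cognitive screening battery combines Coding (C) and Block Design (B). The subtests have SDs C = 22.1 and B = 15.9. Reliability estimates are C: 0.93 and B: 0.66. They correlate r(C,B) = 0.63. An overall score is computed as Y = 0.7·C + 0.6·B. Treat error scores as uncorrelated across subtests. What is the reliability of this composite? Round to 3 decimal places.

0.908

Var(Y) = 0.7²·22.1² + 0.6²·15.9² + 2·[0.42·22.1·15.9·0.63] = 330.332 + 185.956 = 516.288.
Because errors are independent across components, Cov(Tᵢ,Tⱼ) = Cov(Xᵢ,Xⱼ); the off-diagonal part of the true-score variance is the same as above.
True-score variance = [0.7²·22.1²·0.93 + 0.6²·15.9²·0.66] + 185.956 = 282.636 + 185.956 = 468.592.
Reliability = 468.592 / 516.288 = 0.908.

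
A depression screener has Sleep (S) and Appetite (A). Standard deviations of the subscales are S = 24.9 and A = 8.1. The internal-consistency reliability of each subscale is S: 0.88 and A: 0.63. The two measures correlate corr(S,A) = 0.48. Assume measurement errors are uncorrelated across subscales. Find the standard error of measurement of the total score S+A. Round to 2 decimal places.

Var(total) = 685.62 + 193.622 = 879.242.
True-score variance = 586.943 + 193.622 = 780.565, so reliability = 0.8878.
Error variance = 879.242 − 780.565 = 98.6769; SEM = √98.6769 = 9.93.

9.93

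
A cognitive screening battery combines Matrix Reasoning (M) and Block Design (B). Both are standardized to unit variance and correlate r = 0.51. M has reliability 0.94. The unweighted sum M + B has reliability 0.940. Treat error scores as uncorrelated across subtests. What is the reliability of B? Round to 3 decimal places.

0.879

Var(M+B) = 2 + 2·0.51 = 3.020.
True-score variance = ρ_M + ρ_B + 2·0.51, so 0.940 = (0.94 + ρ_B + 1.02) / 3.020.
ρ_B = 0.940·3.020 − 0.94 − 1.02 = 0.879.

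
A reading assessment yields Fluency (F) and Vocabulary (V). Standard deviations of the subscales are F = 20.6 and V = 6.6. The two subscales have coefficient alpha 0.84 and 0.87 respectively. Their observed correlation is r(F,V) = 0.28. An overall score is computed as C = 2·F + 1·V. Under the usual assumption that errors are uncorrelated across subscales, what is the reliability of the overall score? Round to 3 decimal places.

0.854

Var(C) = 2²·20.6² + 6.6² + 2·[2·20.6·6.6·0.28] = 1741 + 152.275 = 1893.28.
Under uncorrelated errors the observed covariances equal the true-score covariances, so only the own-variance terms attenuate.
True-score variance = [2²·20.6²·0.84 + 6.6²·0.87] + 152.275 = 1463.75 + 152.275 = 1616.02.
Reliability = 1616.02 / 1893.28 = 0.854.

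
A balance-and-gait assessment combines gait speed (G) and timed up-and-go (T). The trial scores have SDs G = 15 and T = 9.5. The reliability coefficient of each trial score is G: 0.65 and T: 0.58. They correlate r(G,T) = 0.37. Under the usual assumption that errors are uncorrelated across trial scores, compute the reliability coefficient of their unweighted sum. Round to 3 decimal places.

0.723

Var(G+T) = 15² + 9.5² + 2·[15·9.5·0.37] = 315.25 + 105.45 = 420.7.
Under uncorrelated errors the observed covariances equal the true-score covariances, so only the own-variance terms attenuate.
True-score variance = [15²·0.65 + 9.5²·0.58] + 105.45 = 198.595 + 105.45 = 304.045.
Reliability = 304.045 / 420.7 = 0.723.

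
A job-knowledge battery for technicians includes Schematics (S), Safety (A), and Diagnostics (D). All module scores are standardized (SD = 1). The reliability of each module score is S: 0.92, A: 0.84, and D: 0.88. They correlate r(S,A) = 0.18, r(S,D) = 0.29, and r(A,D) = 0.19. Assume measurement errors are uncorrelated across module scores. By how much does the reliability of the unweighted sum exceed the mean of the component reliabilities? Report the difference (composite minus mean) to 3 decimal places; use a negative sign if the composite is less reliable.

Var(sum) = 3 + 1.32 = 4.32; true-score variance = 2.64 + 1.32 = 3.96; composite reliability = 0.9167.
Mean component reliability = 0.8800.
Difference = 0.9167 − 0.8800 = 0.037.

0.037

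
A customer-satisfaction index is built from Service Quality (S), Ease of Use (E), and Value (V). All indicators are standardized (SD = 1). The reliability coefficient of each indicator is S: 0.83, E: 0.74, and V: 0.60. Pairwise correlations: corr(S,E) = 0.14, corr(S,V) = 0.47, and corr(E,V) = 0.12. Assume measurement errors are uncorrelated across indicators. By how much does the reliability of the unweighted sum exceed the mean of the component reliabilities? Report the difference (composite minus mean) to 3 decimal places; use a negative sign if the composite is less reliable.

Var(sum) = 3 + 1.46 = 4.46; true-score variance = 2.17 + 1.46 = 3.63; composite reliability = 0.8139.
Mean component reliability = 0.7233.
Difference = 0.8139 − 0.7233 = 0.091.

0.091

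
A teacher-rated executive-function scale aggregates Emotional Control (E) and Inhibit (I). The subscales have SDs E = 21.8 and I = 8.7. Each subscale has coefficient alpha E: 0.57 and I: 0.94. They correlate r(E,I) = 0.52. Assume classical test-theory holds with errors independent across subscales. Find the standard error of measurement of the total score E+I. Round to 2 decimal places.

14.45

Var(total) = 550.93 + 197.246 = 748.176.
True-score variance = 342.035 + 197.246 = 539.282, so reliability = 0.7208.
Error variance = 748.176 − 539.282 = 208.895; SEM = √208.895 = 14.45.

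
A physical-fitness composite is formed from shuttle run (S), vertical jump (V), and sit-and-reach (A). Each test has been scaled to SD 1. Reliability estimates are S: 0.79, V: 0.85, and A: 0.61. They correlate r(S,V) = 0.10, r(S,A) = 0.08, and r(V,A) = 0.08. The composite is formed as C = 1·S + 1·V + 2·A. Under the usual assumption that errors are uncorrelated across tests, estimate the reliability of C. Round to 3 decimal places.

Var(C) = 1 + 1 + 2² + 2·[0.10 + 2·0.08 + 2·0.08] = 6 + 0.84 = 6.84.
Under uncorrelated errors the observed covariances equal the true-score covariances, so only the own-variance terms attenuate.
True-score variance = [0.79 + 0.85 + 2²·0.61] + 0.84 = 4.08 + 0.84 = 4.92.
Reliability = 4.92 / 6.84 = 0.719.

0.719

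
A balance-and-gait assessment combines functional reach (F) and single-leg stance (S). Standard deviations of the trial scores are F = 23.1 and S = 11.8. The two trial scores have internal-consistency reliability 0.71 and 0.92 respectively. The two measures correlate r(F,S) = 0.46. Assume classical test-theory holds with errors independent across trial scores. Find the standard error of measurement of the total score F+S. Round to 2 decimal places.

12.88

Var(total) = 672.85 + 250.774 = 923.624.
True-score variance = 506.964 + 250.774 = 757.737, so reliability = 0.8204.
Error variance = 923.624 − 757.737 = 165.886; SEM = √165.886 = 12.88.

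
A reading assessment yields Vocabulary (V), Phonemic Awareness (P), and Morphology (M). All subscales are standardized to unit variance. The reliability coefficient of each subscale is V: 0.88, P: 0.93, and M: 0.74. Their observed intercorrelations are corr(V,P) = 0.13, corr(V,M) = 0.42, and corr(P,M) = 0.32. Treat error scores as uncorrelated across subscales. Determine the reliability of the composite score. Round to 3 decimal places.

Var(V+P+M) = 3 + 2·[0.13 + 0.42 + 0.32] = 3 + 1.74 = 4.74.
With uncorrelated errors the cross-covariances are all true-score covariance, so they carry over unchanged; only the diagonal terms shrink to ρᵢσᵢ².
True-score variance = [0.88 + 0.93 + 0.74] + 1.74 = 2.55 + 1.74 = 4.29.
Reliability = 4.29 / 4.74 = 0.905.

0.905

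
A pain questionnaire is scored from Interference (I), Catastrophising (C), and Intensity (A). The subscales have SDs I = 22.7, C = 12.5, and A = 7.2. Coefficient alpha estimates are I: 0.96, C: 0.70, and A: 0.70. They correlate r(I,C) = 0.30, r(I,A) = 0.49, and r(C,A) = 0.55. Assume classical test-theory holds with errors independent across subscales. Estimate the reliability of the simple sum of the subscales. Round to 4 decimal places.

0.9280

Var(I+C+A) = 22.7² + 12.5² + 7.2² + 2·[22.7·12.5·0.30 + 22.7·7.2·0.49 + 12.5·7.2·0.55] = 723.38 + 429.421 = 1152.8.
Because errors are independent across components, Cov(Tᵢ,Tⱼ) = Cov(Xᵢ,Xⱼ); the off-diagonal part of the true-score variance is the same as above.
True-score variance = [22.7²·0.96 + 12.5²·0.70 + 7.2²·0.70] + 429.421 = 640.341 + 429.421 = 1069.76.
Reliability = 1069.76 / 1152.8 = 0.9280.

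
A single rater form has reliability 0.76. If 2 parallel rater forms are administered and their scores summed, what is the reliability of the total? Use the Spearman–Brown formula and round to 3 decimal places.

0.864

ρ_k = kρ / (1 + (k−1)ρ) = 2·0.76 / (1 + 1·0.76) = 1.520 / 1.760 = 0.864.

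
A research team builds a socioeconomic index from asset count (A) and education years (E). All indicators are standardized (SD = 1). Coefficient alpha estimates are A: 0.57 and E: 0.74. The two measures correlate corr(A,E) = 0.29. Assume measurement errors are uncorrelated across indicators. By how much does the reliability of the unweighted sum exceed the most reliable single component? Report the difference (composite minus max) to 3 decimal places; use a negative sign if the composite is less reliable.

-0.007

Var(sum) = 2 + 0.58 = 2.58; true-score variance = 1.31 + 0.58 = 1.89; composite reliability = 0.7326.
Max component reliability = 0.7400.
Difference = 0.7326 − 0.7400 = -0.007.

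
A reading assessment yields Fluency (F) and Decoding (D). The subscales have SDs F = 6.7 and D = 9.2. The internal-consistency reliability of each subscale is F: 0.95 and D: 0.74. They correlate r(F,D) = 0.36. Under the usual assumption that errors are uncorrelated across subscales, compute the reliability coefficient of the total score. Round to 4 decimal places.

0.8606

Var(F+D) = 6.7² + 9.2² + 2·[6.7·9.2·0.36] = 129.53 + 44.3808 = 173.911.
Because errors are independent across components, Cov(Tᵢ,Tⱼ) = Cov(Xᵢ,Xⱼ); the off-diagonal part of the true-score variance is the same as above.
True-score variance = [6.7²·0.95 + 9.2²·0.74] + 44.3808 = 105.279 + 44.3808 = 149.66.
Reliability = 149.66 / 173.911 = 0.8606.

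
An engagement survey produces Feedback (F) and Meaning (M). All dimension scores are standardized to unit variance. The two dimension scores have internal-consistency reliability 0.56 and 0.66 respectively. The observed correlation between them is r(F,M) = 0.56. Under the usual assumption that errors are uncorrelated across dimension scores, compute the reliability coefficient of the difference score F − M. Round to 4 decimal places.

0.1136

Var(F−M) = 1 + 1 − 2·0.56 = 2 − 1.12 = 0.88.
Because errors are independent across components, Cov(Tᵢ,Tⱼ) = Cov(Xᵢ,Xⱼ); the off-diagonal part of the true-score variance is the same as above.
True-score variance = [0.56 + 0.66] − 1.12 = 1.22 − 1.12 = 0.1.
Reliability = 0.1 / 0.88 = 0.1136.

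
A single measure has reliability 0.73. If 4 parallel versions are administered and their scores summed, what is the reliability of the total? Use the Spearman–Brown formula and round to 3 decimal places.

ρ_k = kρ / (1 + (k−1)ρ) = 4·0.73 / (1 + 3·0.73) = 2.920 / 3.190 = 0.915.

0.915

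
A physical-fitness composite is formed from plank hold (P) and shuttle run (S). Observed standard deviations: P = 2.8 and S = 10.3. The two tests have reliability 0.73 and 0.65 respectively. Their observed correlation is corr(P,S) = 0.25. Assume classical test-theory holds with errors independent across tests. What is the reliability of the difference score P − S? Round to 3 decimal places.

Var(P−S) = 2.8² + 10.3² − 2·2.8·10.3·0.25 = 113.93 − 14.42 = 99.51.
With uncorrelated errors the cross-covariances are all true-score covariance, so they carry over unchanged; only the diagonal terms shrink to ρᵢσᵢ².
True-score variance = [2.8²·0.73 + 10.3²·0.65] − 14.42 = 74.6817 − 14.42 = 60.2617.
Reliability = 60.2617 / 99.51 = 0.606.

0.606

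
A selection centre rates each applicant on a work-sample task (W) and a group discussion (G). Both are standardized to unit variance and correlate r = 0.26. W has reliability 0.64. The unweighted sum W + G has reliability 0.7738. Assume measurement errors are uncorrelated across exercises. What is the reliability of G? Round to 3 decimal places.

Var(W+G) = 2 + 2·0.26 = 2.520.
True-score variance = ρ_W + ρ_G + 2·0.26, so 0.7738 = (0.64 + ρ_G + 0.52) / 2.520.
ρ_G = 0.7738·2.520 − 0.64 − 0.52 = 0.790.

0.790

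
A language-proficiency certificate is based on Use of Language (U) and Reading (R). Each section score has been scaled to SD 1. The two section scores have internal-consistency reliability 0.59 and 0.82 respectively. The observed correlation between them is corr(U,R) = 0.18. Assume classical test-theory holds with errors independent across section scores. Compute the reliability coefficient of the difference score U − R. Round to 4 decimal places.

Var(U−R) = 1 + 1 − 2·0.18 = 2 − 0.36 = 1.64.
Because errors are independent across components, Cov(Tᵢ,Tⱼ) = Cov(Xᵢ,Xⱼ); the off-diagonal part of the true-score variance is the same as above.
True-score variance = [0.59 + 0.82] − 0.36 = 1.41 − 0.36 = 1.05.
Reliability = 1.05 / 1.64 = 0.6402.

0.6402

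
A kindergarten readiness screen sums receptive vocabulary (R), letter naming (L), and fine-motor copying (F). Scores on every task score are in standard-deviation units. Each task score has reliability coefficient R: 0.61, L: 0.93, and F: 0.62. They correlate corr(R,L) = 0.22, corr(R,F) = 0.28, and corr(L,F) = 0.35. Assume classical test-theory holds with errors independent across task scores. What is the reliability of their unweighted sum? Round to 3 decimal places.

Var(R+L+F) = 3 + 2·[0.22 + 0.28 + 0.35] = 3 + 1.7 = 4.7.
Because errors are independent across components, Cov(Tᵢ,Tⱼ) = Cov(Xᵢ,Xⱼ); the off-diagonal part of the true-score variance is the same as above.
True-score variance = [0.61 + 0.93 + 0.62] + 1.7 = 2.16 + 1.7 = 3.86.
Reliability = 3.86 / 4.7 = 0.821.

0.821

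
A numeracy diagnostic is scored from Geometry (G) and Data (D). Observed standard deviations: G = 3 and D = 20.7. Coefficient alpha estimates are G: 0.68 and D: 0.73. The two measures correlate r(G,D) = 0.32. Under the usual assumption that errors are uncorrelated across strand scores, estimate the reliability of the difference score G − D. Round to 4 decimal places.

0.7019

Var(G−D) = 3² + 20.7² − 2·3·20.7·0.32 = 437.49 − 39.744 = 397.746.
Because errors are independent across components, Cov(Tᵢ,Tⱼ) = Cov(Xᵢ,Xⱼ); the off-diagonal part of the true-score variance is the same as above.
True-score variance = [3²·0.68 + 20.7²·0.73] − 39.744 = 318.918 − 39.744 = 279.174.
Reliability = 279.174 / 397.746 = 0.7019.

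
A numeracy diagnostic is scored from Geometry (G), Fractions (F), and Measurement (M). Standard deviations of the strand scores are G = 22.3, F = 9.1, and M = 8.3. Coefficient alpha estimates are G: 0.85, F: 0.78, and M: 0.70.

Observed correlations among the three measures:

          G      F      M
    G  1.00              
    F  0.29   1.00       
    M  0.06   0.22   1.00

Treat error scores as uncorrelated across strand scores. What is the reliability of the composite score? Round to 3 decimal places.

0.862

Var(G+F+M) = 22.3² + 9.1² + 8.3² + 2·[22.3·9.1·0.29 + 22.3·8.3·0.06 + 9.1·8.3·0.22] = 648.99 + 173.143 = 822.133.
Under uncorrelated errors the observed covariances equal the true-score covariances, so only the own-variance terms attenuate.
True-score variance = [22.3²·0.85 + 9.1²·0.78 + 8.3²·0.70] + 173.143 = 535.511 + 173.143 = 708.655.
Reliability = 708.655 / 822.133 = 0.862.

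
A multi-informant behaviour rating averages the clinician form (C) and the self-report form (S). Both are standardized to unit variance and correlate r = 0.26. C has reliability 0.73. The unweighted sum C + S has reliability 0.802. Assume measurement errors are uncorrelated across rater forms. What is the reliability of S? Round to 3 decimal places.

0.771

Var(C+S) = 2 + 2·0.26 = 2.520.
True-score variance = ρ_C + ρ_S + 2·0.26, so 0.802 = (0.73 + ρ_S + 0.52) / 2.520.
ρ_S = 0.802·2.520 − 0.73 − 0.52 = 0.771.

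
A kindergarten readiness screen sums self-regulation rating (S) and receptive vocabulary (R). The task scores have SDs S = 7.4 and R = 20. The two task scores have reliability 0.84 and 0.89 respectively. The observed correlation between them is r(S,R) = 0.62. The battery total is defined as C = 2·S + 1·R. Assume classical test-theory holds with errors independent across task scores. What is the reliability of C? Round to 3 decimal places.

0.920

Var(C) = 2²·7.4² + 20² + 2·[2·7.4·20·0.62] = 619.04 + 367.04 = 986.08.
Because errors are independent across components, Cov(Tᵢ,Tⱼ) = Cov(Xᵢ,Xⱼ); the off-diagonal part of the true-score variance is the same as above.
True-score variance = [2²·7.4²·0.84 + 20²·0.89] + 367.04 = 539.994 + 367.04 = 907.034.
Reliability = 907.034 / 986.08 = 0.920.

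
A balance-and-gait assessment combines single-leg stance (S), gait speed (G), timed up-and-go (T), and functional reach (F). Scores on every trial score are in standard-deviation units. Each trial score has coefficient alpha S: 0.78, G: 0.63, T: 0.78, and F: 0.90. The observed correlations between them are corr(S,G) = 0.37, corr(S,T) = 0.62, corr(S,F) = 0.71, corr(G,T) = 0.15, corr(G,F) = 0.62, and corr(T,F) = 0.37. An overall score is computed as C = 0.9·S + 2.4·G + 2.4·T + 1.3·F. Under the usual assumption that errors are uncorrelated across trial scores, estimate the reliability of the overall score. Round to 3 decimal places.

0.866

Var(C) = 0.9² + 2.4² + 2.4² + 1.3² + 2·[2.16·0.37 + 2.16·0.62 + 1.17·0.71 + 5.76·0.15 + 3.12·0.62 + 3.12·0.37] = 14.02 + 13.8438 = 27.8638.
Because errors are independent across components, Cov(Tᵢ,Tⱼ) = Cov(Xᵢ,Xⱼ); the off-diagonal part of the true-score variance is the same as above.
True-score variance = [0.9²·0.78 + 2.4²·0.63 + 2.4²·0.78 + 1.3²·0.90] + 13.8438 = 10.2744 + 13.8438 = 24.1182.
Reliability = 24.1182 / 27.8638 = 0.866.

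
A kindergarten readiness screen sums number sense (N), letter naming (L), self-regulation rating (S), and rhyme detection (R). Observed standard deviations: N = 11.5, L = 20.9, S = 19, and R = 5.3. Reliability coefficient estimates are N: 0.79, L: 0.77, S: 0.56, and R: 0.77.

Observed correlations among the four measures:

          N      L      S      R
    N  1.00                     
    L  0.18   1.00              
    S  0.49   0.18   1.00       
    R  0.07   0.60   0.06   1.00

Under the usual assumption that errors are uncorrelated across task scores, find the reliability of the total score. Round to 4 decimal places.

0.8113

Var(N+L+S+R) = 11.5² + 20.9² + 19² + 5.3² + 2·[11.5·20.9·0.18 + 11.5·19·0.49 + 11.5·5.3·0.07 + 20.9·19·0.18 + 20.9·5.3·0.60 + 19·5.3·0.06] = 958.15 + 597.153 = 1555.3.
With uncorrelated errors the cross-covariances are all true-score covariance, so they carry over unchanged; only the diagonal terms shrink to ρᵢσᵢ².
True-score variance = [11.5²·0.79 + 20.9²·0.77 + 19²·0.56 + 5.3²·0.77] + 597.153 = 664.611 + 597.153 = 1261.76.
Reliability = 1261.76 / 1555.3 = 0.8113.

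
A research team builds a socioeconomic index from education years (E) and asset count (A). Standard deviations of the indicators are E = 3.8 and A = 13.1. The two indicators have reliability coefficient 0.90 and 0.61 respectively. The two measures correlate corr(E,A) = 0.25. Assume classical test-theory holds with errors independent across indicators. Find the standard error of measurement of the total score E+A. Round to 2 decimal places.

8.27

Var(total) = 186.05 + 24.89 = 210.94.
True-score variance = 117.678 + 24.89 = 142.568, so reliability = 0.6759.
Error variance = 210.94 − 142.568 = 68.3719; SEM = √68.3719 = 8.27.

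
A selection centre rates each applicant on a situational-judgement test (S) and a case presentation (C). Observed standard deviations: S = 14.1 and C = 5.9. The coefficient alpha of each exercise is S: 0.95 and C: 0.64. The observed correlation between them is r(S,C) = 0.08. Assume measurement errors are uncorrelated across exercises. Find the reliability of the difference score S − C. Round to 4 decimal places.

Var(S−C) = 14.1² + 5.9² − 2·14.1·5.9·0.08 = 233.62 − 13.3104 = 220.31.
Under uncorrelated errors the observed covariances equal the true-score covariances, so only the own-variance terms attenuate.
True-score variance = [14.1²·0.95 + 5.9²·0.64] − 13.3104 = 211.148 − 13.3104 = 197.838.
Reliability = 197.838 / 220.31 = 0.8980.

0.8980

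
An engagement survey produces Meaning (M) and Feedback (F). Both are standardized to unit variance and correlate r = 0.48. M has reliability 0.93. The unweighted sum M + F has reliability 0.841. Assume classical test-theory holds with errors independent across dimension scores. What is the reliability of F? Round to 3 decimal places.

Var(M+F) = 2 + 2·0.48 = 2.960.
True-score variance = ρ_M + ρ_F + 2·0.48, so 0.841 = (0.93 + ρ_F + 0.96) / 2.960.
ρ_F = 0.841·2.960 − 0.93 − 0.96 = 0.599.

0.599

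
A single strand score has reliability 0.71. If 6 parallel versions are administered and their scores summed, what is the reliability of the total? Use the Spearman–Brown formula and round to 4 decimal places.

0.9363

ρ_k = kρ / (1 + (k−1)ρ) = 6·0.71 / (1 + 5·0.71) = 4.260 / 4.550 = 0.9363.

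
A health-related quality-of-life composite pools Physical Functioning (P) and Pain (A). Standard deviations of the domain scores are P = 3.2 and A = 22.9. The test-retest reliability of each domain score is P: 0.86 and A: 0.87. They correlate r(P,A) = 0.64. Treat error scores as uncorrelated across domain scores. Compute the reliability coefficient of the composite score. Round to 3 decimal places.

0.889

Var(P+A) = 3.2² + 22.9² + 2·[3.2·22.9·0.64] = 534.65 + 93.7984 = 628.448.
With uncorrelated errors the cross-covariances are all true-score covariance, so they carry over unchanged; only the diagonal terms shrink to ρᵢσᵢ².
True-score variance = [3.2²·0.86 + 22.9²·0.87] + 93.7984 = 465.043 + 93.7984 = 558.841.
Reliability = 558.841 / 628.448 = 0.889.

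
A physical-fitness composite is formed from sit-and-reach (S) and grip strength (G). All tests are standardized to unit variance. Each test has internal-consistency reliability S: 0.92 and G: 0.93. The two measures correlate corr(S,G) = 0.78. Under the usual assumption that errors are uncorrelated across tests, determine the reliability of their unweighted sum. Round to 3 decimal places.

Var(S+G) = 2 + 2·[0.78] = 2 + 1.56 = 3.56.
Because errors are independent across components, Cov(Tᵢ,Tⱼ) = Cov(Xᵢ,Xⱼ); the off-diagonal part of the true-score variance is the same as above.
True-score variance = [0.92 + 0.93] + 1.56 = 1.85 + 1.56 = 3.41.
Reliability = 3.41 / 3.56 = 0.958.

0.958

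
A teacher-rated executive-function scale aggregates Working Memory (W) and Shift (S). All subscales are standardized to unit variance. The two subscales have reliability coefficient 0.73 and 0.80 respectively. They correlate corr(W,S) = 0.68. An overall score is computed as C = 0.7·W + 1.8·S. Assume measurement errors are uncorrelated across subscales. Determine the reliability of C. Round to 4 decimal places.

Var(C) = 0.7² + 1.8² + 2·[1.26·0.68] = 3.73 + 1.7136 = 5.4436.
Under uncorrelated errors the observed covariances equal the true-score covariances, so only the own-variance terms attenuate.
True-score variance = [0.7²·0.73 + 1.8²·0.80] + 1.7136 = 2.9497 + 1.7136 = 4.6633.
Reliability = 4.6633 / 5.4436 = 0.8567.

0.8567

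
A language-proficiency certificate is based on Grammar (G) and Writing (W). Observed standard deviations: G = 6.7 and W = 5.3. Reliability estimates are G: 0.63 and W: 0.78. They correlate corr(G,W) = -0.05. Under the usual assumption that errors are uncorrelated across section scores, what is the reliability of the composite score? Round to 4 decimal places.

0.6718

Var(G+W) = 6.7² + 5.3² + 2·[6.7·5.3·(-0.05)] = 72.98 − 3.551 = 69.429.
With uncorrelated errors the cross-covariances are all true-score covariance, so they carry over unchanged; only the diagonal terms shrink to ρᵢσᵢ².
True-score variance = [6.7²·0.63 + 5.3²·0.78] − 3.551 = 50.1909 − 3.551 = 46.6399.
Reliability = 46.6399 / 69.429 = 0.6718.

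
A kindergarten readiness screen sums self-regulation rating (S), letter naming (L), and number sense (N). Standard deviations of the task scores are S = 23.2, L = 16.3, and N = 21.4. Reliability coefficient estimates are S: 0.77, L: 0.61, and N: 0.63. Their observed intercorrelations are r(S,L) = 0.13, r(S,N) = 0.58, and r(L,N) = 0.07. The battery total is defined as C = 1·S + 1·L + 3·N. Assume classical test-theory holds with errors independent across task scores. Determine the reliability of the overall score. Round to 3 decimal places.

0.746

Var(C) = 23.2² + 16.3² + 3²·21.4² + 2·[23.2·16.3·0.13 + 3·23.2·21.4·0.58 + 3·16.3·21.4·0.07] = 4925.57 + 1972.58 = 6898.15.
With uncorrelated errors the cross-covariances are all true-score covariance, so they carry over unchanged; only the diagonal terms shrink to ρᵢσᵢ².
True-score variance = [23.2²·0.77 + 16.3²·0.61 + 3²·21.4²·0.63] + 1972.58 = 3173.15 + 1972.58 = 5145.73.
Reliability = 5145.73 / 6898.15 = 0.746.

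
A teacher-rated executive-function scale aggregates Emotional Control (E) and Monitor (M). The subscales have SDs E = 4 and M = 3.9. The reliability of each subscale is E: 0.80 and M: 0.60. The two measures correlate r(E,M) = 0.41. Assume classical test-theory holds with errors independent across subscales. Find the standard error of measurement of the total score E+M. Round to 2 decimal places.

3.05

Var(total) = 31.21 + 12.792 = 44.002.
True-score variance = 21.926 + 12.792 = 34.718, so reliability = 0.7890.
Error variance = 44.002 − 34.718 = 9.284; SEM = √9.284 = 3.05.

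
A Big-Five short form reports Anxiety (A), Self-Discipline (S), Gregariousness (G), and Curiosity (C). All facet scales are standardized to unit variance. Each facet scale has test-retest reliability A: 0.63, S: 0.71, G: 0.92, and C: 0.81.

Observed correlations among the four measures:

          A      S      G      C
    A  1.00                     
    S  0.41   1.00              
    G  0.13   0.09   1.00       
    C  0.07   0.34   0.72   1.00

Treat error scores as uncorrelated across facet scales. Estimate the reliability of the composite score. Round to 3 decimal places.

Var(A+S+G+C) = 4 + 2·[0.41 + 0.13 + 0.07 + 0.09 + 0.34 + 0.72] = 4 + 3.52 = 7.52.
Because errors are independent across components, Cov(Tᵢ,Tⱼ) = Cov(Xᵢ,Xⱼ); the off-diagonal part of the true-score variance is the same as above.
True-score variance = [0.63 + 0.71 + 0.92 + 0.81] + 3.52 = 3.07 + 3.52 = 6.59.
Reliability = 6.59 / 7.52 = 0.876.

0.876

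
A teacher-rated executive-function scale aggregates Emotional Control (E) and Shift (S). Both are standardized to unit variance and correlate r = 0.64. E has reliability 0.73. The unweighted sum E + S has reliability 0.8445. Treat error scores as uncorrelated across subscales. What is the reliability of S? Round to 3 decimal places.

0.760

Var(E+S) = 2 + 2·0.64 = 3.280.
True-score variance = ρ_E + ρ_S + 2·0.64, so 0.8445 = (0.73 + ρ_S + 1.28) / 3.280.
ρ_S = 0.8445·3.280 − 0.73 − 1.28 = 0.760.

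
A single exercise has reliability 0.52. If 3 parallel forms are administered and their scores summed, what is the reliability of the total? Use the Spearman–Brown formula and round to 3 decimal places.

ρ_k = kρ / (1 + (k−1)ρ) = 3·0.52 / (1 + 2·0.52) = 1.560 / 2.040 = 0.765.

0.765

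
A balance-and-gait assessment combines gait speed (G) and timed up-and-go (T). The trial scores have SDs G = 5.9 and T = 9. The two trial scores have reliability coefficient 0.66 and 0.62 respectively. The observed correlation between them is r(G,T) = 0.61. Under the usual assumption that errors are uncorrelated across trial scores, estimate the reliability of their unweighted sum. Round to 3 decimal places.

Var(G+T) = 5.9² + 9² + 2·[5.9·9·0.61] = 115.81 + 64.782 = 180.592.
Under uncorrelated errors the observed covariances equal the true-score covariances, so only the own-variance terms attenuate.
True-score variance = [5.9²·0.66 + 9²·0.62] + 64.782 = 73.1946 + 64.782 = 137.977.
Reliability = 137.977 / 180.592 = 0.764.

0.764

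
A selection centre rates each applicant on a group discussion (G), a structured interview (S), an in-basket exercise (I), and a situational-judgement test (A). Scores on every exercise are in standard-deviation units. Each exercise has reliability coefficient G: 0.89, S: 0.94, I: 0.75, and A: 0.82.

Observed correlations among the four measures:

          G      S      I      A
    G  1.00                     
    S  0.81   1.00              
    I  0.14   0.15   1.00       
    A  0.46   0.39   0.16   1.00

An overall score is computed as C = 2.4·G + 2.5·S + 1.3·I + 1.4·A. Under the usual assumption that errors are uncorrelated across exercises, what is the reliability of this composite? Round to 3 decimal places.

0.947

Var(C) = 2.4² + 2.5² + 1.3² + 1.4² + 2·[6·0.81 + 3.12·0.14 + 3.36·0.46 + 3.25·0.15 + 3.5·0.39 + 1.82·0.16] = 15.66 + 17.9722 = 33.6322.
Because errors are independent across components, Cov(Tᵢ,Tⱼ) = Cov(Xᵢ,Xⱼ); the off-diagonal part of the true-score variance is the same as above.
True-score variance = [2.4²·0.89 + 2.5²·0.94 + 1.3²·0.75 + 1.4²·0.82] + 17.9722 = 13.8761 + 17.9722 = 31.8483.
Reliability = 31.8483 / 33.6322 = 0.947.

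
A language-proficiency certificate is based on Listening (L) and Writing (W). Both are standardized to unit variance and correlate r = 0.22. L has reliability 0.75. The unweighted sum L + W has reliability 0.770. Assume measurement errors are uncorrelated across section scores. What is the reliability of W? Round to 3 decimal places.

0.689

Var(L+W) = 2 + 2·0.22 = 2.440.
True-score variance = ρ_L + ρ_W + 2·0.22, so 0.770 = (0.75 + ρ_W + 0.44) / 2.440.
ρ_W = 0.770·2.440 − 0.75 − 0.44 = 0.689.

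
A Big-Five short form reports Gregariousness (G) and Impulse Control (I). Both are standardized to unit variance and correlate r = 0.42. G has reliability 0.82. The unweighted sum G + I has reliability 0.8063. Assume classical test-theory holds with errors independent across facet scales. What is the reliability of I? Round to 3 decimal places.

0.630

Var(G+I) = 2 + 2·0.42 = 2.840.
True-score variance = ρ_G + ρ_I + 2·0.42, so 0.8063 = (0.82 + ρ_I + 0.84) / 2.840.
ρ_I = 0.8063·2.840 − 0.82 − 0.84 = 0.630.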